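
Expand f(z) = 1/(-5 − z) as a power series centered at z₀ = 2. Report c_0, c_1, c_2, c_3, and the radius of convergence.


Let w = z − z₀, so z = z₀ + w.
Then -5 − z = -5 − (z₀ + w) = (-5 − z₀) − w = -7 − w.
f(z) = 1/(-7 − w) = (1/(-7)) · 1/(1 − w/(-7)) = Σ_{n≥0} w^n / (-7)^(n+1).
So c_n = 1/(-7)^(n+1):
  c_0 = 1/(-7)^1 = -1/7.
  c_1 = 1/(-7)^2 = 1/49.
  c_2 = 1/(-7)^3 = -1/343.
  c_3 = 1/(-7)^4 = 1/2401.
The series is valid for |w/d| < 1, i.e. |z − z₀| < |d|.
Radius of convergence: R = |-5 − z₀| = |-7| = 7 (distance from z₀ to the singularity z = -5).

c_0 = -1/7, c_1 = 1/49, c_2 = -1/343, c_3 = 1/2401; R = 7.


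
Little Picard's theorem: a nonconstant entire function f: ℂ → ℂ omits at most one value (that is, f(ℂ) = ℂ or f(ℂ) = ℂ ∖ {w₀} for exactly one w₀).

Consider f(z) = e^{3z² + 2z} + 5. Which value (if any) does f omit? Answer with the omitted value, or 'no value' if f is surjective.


Little Picard bounds the complement of f(ℂ) to at most one point.
The exponent g(z) = 3z² + 2z is a nonconstant polynomial, hence surjective onto ℂ. So e^{g(z)} takes every value in {e^w : w ∈ ℂ} = ℂ ∖ {0}. Adding 5 shifts the range to ℂ ∖ {5}. f omits exactly 5.

Omitted value: 5.


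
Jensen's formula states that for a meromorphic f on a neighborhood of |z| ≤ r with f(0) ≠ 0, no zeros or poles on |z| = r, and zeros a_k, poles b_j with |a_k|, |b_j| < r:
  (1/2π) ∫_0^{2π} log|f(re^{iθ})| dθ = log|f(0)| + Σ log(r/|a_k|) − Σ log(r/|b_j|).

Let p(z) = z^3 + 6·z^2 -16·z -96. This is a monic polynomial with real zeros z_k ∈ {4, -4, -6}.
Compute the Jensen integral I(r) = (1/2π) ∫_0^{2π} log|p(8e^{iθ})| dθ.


Zeros: -6, -4, 4; r = 8.
Inside |z| < r: -6, -4, 4. Outside (|z| ≥ r): ∅.
p(0) = -96, so log|p(0)| = log(96) = 4.5643.
Apply Jensen: I(r) = log|p(0)| + Σ_k log(r/|z_k|), summed over zeros inside |z| < r.
  log(r/|z_k|) for z_k = 4: log(8/4) = 0.6931
  log(r/|z_k|) for z_k = -4: log(8/4) = 0.6931
  log(r/|z_k|) for z_k = -6: log(8/6) = 0.2877
Sum over inside zeros: 1.6740.
I(r) = log|p(0)| + (inside sum) = 4.5643 + 1.6740 = 6.2383.
Closed form (all zeros inside, monic): I(r) = n·log(r) = 3·log(8) = 6.2383. ✓

I(r) ≈ 6.2383.


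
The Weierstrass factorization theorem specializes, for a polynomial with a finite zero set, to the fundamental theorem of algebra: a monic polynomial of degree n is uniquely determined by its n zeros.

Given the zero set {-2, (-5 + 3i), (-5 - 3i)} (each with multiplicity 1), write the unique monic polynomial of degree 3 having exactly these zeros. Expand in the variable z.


The polynomial is p(z) = ∏_{α ∈ S} (z − α), where S = {-2, (-5 + 3i), (-5 - 3i)}.
Expanding the product yields: p(z) = z^3 + 12·z^2 + 54·z + 68.
Note conjugate pairs combine to real quadratics: (z − (-5+3i))(z − (-5−3i)) = z² + 10z + 34.
The resulting polynomial has degree 3 and real coefficients as required.

p(z) = z^3 + 12·z^2 + 54·z + 68.


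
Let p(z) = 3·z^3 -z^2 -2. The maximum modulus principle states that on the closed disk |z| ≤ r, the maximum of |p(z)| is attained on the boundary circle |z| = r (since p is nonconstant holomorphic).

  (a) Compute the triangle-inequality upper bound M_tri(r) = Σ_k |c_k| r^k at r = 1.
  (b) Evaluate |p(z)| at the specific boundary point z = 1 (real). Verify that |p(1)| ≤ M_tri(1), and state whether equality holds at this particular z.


Coefficients: c_0 = -2, c_1 = 0, c_2 = -1, c_3 = 3. Radius r = 1.
Part (a). Triangle bound: M_tri(r) = Σ_k |c_k| r^k
  = |-2|·1^0 + |0|·1^1 + |-1|·1^2 + |3|·1^3
  = 2 + 0 + 1 + 3 = 6.
This bounds M(r) := max_{|z|=r} |p(z)| from above; equality holds iff all terms c_k z^k can be made to align in phase at a single z on |z|=r.
Part (b). At z = 1 (real, on the circle |z| = r):
  p(1) = (-2)·1^0 + (0)·1^1 + (-1)·1^2 + (3)·1^3 = 0.
  |p(1)| = 0.
Check: |p(1)| = 0 ≤ 6 = M_tri(1). ✓ Equality does not hold at z = 1 (the coefficients have mixed signs, so the terms do not all align in phase there).

M_tri(1) = 6; |p(1)| = 0; equality at z=1: no.


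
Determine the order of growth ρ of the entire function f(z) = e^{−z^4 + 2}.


|e^{−z^4 + 2}| = e^{Re(-1·z^4) + 2} ≤ e^{1|z|^4 + 2} = e^{1r^4 + 2} on |z| = r, so ρ ≤ 4. Choosing z on |z|=r so that -1·z^4 is real positive (always possible by picking arg z appropriately) gives |f(z)| = e^{1r^4 + 2}, matching the bound. The additive constant 2 does not affect log log M(r) ~ 4·log r. Hence ρ = 4.
Therefore ρ = 4.

Order ρ = 4.


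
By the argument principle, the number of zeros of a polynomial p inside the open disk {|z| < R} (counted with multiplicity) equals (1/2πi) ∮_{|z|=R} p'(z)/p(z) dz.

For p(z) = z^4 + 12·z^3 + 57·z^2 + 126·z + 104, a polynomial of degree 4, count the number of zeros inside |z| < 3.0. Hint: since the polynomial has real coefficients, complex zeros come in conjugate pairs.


The zeros of p are: -2, -4, (-3 + 2i), (-3 - 2i).
Their magnitudes are: 2, 4, 3.606, 3.606.
Zeros with |z| < R = 3.0: -2.
Count = 1.
By the argument principle, (1/2πi) ∮_{|z|=R} p'(z)/p(z) dz equals exactly this count.

Number of zeros inside |z| < 3.0: 1.


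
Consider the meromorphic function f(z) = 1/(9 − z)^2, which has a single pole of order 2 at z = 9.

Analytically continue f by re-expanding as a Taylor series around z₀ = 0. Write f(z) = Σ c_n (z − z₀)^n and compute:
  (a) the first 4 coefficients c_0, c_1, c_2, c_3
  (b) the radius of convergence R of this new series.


Let w = z − z₀, so z = z₀ + w.
Then 9 − z = 9 − (z₀ + w) = (9 − z₀) − w = 9 − w.
f(z) = 1/(9 − w)^2 = (1/(9)^2) · (1 − w/(9))^{−2}.
By the binomial series (1−u)^{−2} = Σ_{n≥0} C(n+1, 1) u^n for |u|<1, with u = w/(9):
  c_n = C(n+1, 1) / (9)^(n+2).
  c_0 = 1/(9)^2 = 1/81.
  c_1 = 2/(9)^3 = 2/729.
  c_2 = 3/(9)^4 = 1/2187.
  c_3 = 4/(9)^5 = 4/59049.
The series is valid for |w/d| < 1, i.e. |z − z₀| < |d|.
Radius of convergence: R = |9 − z₀| = |9| = 9 (distance from z₀ to the singularity z = 9).

c_0 = 1/81, c_1 = 2/729, c_2 = 1/2187, c_3 = 4/59049; R = 9.


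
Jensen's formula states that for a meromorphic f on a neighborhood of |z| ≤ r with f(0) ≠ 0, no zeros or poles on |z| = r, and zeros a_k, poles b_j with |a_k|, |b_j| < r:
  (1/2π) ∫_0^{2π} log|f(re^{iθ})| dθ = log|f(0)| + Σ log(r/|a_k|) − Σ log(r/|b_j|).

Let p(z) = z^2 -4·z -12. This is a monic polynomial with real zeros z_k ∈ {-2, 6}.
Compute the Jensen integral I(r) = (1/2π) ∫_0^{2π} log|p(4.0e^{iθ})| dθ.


Zeros: -2, 6; r = 4.0.
Inside |z| < r: -2. Outside (|z| ≥ r): 6.
p(0) = -12, so log|p(0)| = log(12) = 2.4849.
Apply Jensen: I(r) = log|p(0)| + Σ_k log(r/|z_k|), summed over zeros inside |z| < r.
  log(r/|z_k|) for z_k = -2: log(4.0/2) = 0.6931
  Outside zeros (6) contribute nothing to the Jensen sum.
Sum over inside zeros: 0.6931.
I(r) = log|p(0)| + (inside sum) = 2.4849 + 0.6931 = 3.1781.
Note: since some zeros are outside |z| ≤ r, the simplified n·log(r) form does NOT apply — only the inside zeros contribute.

I(r) ≈ 3.1781.


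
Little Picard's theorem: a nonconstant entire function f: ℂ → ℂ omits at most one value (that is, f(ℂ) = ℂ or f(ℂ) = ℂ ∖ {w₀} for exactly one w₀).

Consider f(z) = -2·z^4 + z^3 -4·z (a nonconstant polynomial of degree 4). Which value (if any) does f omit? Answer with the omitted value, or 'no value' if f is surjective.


Little Picard bounds the complement of f(ℂ) to at most one point.
For every w ∈ ℂ, the equation p(z) − w = 0 is a nonconstant polynomial in z and hence has at least one root by the fundamental theorem of algebra. So p is surjective onto ℂ, omitting no value.

Omitted value: no value.


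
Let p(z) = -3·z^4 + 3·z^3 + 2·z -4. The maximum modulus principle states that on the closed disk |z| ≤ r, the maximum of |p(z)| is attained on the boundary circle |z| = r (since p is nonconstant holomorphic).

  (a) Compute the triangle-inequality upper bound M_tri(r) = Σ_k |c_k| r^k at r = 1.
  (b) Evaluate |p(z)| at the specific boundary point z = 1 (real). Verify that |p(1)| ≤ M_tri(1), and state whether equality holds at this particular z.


Coefficients: c_0 = -4, c_1 = 2, c_2 = 0, c_3 = 3, c_4 = -3. Radius r = 1.
Part (a). Triangle bound: M_tri(r) = Σ_k |c_k| r^k
  = |-4|·1^0 + |2|·1^1 + |0|·1^2 + |3|·1^3 + |-3|·1^4
  = 4 + 2 + 0 + 3 + 3 = 12.
This bounds M(r) := max_{|z|=r} |p(z)| from above; equality holds iff all terms c_k z^k can be made to align in phase at a single z on |z|=r.
Part (b). At z = 1 (real, on the circle |z| = r):
  p(1) = (-4)·1^0 + (2)·1^1 + (0)·1^2 + (3)·1^3 + (-3)·1^4 = -2.
  |p(1)| = 2.
Check: |p(1)| = 2 ≤ 12 = M_tri(1). ✓ Equality does not hold at z = 1 (the coefficients have mixed signs, so the terms do not all align in phase there).

M_tri(1) = 12; |p(1)| = 2; equality at z=1: no.


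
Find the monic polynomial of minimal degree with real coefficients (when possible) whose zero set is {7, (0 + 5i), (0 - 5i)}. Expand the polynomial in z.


The polynomial is p(z) = ∏_{α ∈ S} (z − α), where S = {7, (0 + 5i), (0 - 5i)}.
Expanding the product yields: p(z) = z^3 -7·z^2 + 25·z -175.
Note conjugate pairs combine to real quadratics: (z − (0+5i))(z − (0−5i)) = z² + 25.
The resulting polynomial has degree 3 and real coefficients as required.

p(z) = z^3 -7·z^2 + 25·z -175.


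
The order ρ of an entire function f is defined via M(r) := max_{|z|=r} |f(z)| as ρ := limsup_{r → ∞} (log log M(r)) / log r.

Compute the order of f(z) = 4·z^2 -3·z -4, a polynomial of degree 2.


|f(z)| ≤ Σ|c_k|·r^k = O(r^2) as r → ∞. Polynomial growth is O(e^{r^ε}) for every ε > 0 (since r^2/e^{r^ε} → 0), so ρ ≤ ε for all ε > 0, i.e. ρ = 0. Every nonconstant polynomial has order 0.
Therefore ρ = 0.

Order ρ = 0.


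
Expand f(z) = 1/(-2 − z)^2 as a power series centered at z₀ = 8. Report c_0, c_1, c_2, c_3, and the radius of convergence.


Let w = z − z₀, so z = z₀ + w.
Then -2 − z = -2 − (z₀ + w) = (-2 − z₀) − w = -10 − w.
f(z) = 1/(-10 − w)^2 = (1/(-10)^2) · (1 − w/(-10))^{−2}.
By the binomial series (1−u)^{−2} = Σ_{n≥0} C(n+1, 1) u^n for |u|<1, with u = w/(-10):
  c_n = C(n+1, 1) / (-10)^(n+2).
  c_0 = 1/(-10)^2 = 1/100.
  c_1 = 2/(-10)^3 = -1/500.
  c_2 = 3/(-10)^4 = 3/10000.
  c_3 = 4/(-10)^5 = -1/25000.
The series is valid for |w/d| < 1, i.e. |z − z₀| < |d|.
Radius of convergence: R = |-2 − z₀| = |-10| = 10 (distance from z₀ to the singularity z = -2).

c_0 = 1/100, c_1 = -1/500, c_2 = 3/10000, c_3 = -1/25000; R = 10.


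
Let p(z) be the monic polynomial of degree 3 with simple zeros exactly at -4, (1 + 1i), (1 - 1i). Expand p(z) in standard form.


The polynomial is p(z) = ∏_{α ∈ S} (z − α), where S = {-4, (1 + 1i), (1 - 1i)}.
Expanding the product yields: p(z) = z^3 + 2·z^2 -6·z + 8.
Note conjugate pairs combine to real quadratics: (z − (1+1i))(z − (1−1i)) = z² − 2z + 2.
The resulting polynomial has degree 3 and real coefficients as required.

p(z) = z^3 + 2·z^2 -6·z + 8.


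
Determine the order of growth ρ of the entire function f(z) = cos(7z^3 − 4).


Write cos(w) = (e^{iw} ± e^{−iw})/(2 or 2i), so |cos(w)| ≤ e^{|w|}. With w = 7z^3 − 4, |w| ≤ 7r^3 + 4 on |z|=r, giving M(r) ≤ e^{7r^3 + 4} and ρ ≤ 3. For the lower bound, choose z on |z|=r with 7z^3 purely imaginary of modulus 7r^3; then |cos(7z^3 − 4)| grows like e^{7r^3}/2, so ρ ≥ 3. Hence ρ = 3.
Therefore ρ = 3.

Order ρ = 3.


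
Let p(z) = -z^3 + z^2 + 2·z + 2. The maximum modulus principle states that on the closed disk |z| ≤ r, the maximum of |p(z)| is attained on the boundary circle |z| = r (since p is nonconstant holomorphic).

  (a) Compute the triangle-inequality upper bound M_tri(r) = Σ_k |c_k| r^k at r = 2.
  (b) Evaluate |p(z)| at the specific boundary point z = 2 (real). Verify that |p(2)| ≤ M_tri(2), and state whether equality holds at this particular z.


Coefficients: c_0 = 2, c_1 = 2, c_2 = 1, c_3 = -1. Radius r = 2.
Part (a). Triangle bound: M_tri(r) = Σ_k |c_k| r^k
  = |2|·2^0 + |2|·2^1 + |1|·2^2 + |-1|·2^3
  = 2 + 4 + 4 + 8 = 18.
This bounds M(r) := max_{|z|=r} |p(z)| from above; equality holds iff all terms c_k z^k can be made to align in phase at a single z on |z|=r.
Part (b). At z = 2 (real, on the circle |z| = r):
  p(2) = (2)·2^0 + (2)·2^1 + (1)·2^2 + (-1)·2^3 = 2.
  |p(2)| = 2.
Check: |p(2)| = 2 ≤ 18 = M_tri(2). ✓ Equality does not hold at z = 2 (the coefficients have mixed signs, so the terms do not all align in phase there).

M_tri(2) = 18; |p(2)| = 2; equality at z=2: no.


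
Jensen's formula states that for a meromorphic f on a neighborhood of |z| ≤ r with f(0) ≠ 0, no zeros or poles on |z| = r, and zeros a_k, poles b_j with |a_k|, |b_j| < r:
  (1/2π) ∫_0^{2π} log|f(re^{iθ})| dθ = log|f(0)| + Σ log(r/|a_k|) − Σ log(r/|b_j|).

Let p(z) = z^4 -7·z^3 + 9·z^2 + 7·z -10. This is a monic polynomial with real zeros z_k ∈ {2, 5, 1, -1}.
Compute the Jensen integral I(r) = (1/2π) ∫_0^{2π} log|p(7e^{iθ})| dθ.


Zeros: -1, 1, 2, 5; r = 7.
Inside |z| < r: -1, 1, 2, 5. Outside (|z| ≥ r): ∅.
p(0) = -10, so log|p(0)| = log(10) = 2.3026.
Apply Jensen: I(r) = log|p(0)| + Σ_k log(r/|z_k|), summed over zeros inside |z| < r.
  log(r/|z_k|) for z_k = 2: log(7/2) = 1.2528
  log(r/|z_k|) for z_k = 5: log(7/5) = 0.3365
  log(r/|z_k|) for z_k = 1: log(7/1) = 1.9459
  log(r/|z_k|) for z_k = -1: log(7/1) = 1.9459
Sum over inside zeros: 5.4811.
I(r) = log|p(0)| + (inside sum) = 2.3026 + 5.4811 = 7.7836.
Closed form (all zeros inside, monic): I(r) = n·log(r) = 4·log(7) = 7.7836. ✓

I(r) ≈ 7.7836.


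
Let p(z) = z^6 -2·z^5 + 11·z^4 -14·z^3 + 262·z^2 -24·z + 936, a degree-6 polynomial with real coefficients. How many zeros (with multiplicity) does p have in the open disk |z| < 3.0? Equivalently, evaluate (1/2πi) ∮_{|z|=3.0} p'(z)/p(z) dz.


The zeros of p are: (0 + 2i), (0 - 2i), (-2 + 3i), (-2 - 3i), (3 + 3i), (3 - 3i).
Their magnitudes are: 2, 2, 3.606, 3.606, 4.243, 4.243.
Zeros with |z| < R = 3.0: (0 + 2i), (0 - 2i).
Count = 2.
By the argument principle, (1/2πi) ∮_{|z|=R} p'(z)/p(z) dz equals exactly this count.

Number of zeros inside |z| < 3.0: 2.


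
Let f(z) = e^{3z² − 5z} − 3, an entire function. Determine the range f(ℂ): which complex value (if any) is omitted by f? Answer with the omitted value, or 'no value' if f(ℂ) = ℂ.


Little Picard bounds the complement of f(ℂ) to at most one point.
The exponent g(z) = 3z² − 5z is a nonconstant polynomial, hence surjective onto ℂ. So e^{g(z)} takes every value in {e^w : w ∈ ℂ} = ℂ ∖ {0}. Adding -3 shifts the range to ℂ ∖ {-3}. f omits exactly -3.

Omitted value: -3.


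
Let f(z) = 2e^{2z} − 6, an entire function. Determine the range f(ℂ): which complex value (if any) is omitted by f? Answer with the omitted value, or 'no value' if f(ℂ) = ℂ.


Little Picard bounds the complement of f(ℂ) to at most one point.
e^{2z} is never zero on ℂ, so 2·e^{2z} takes every value in ℂ ∖ {0}. Adding -6 shifts the range to ℂ ∖ {-6}. Thus f omits exactly the value -6.

Omitted value: -6.


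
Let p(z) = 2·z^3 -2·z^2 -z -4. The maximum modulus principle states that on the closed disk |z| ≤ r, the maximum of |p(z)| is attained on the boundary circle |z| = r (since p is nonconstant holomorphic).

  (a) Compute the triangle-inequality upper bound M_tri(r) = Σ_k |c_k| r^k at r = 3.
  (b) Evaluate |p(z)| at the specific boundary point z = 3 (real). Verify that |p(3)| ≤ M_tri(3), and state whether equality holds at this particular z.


Coefficients: c_0 = -4, c_1 = -1, c_2 = -2, c_3 = 2. Radius r = 3.
Part (a). Triangle bound: M_tri(r) = Σ_k |c_k| r^k
  = |-4|·3^0 + |-1|·3^1 + |-2|·3^2 + |2|·3^3
  = 4 + 3 + 18 + 54 = 79.
This bounds M(r) := max_{|z|=r} |p(z)| from above; equality holds iff all terms c_k z^k can be made to align in phase at a single z on |z|=r.
Part (b). At z = 3 (real, on the circle |z| = r):
  p(3) = (-4)·3^0 + (-1)·3^1 + (-2)·3^2 + (2)·3^3 = 29.
  |p(3)| = 29.
Check: |p(3)| = 29 ≤ 79 = M_tri(3). ✓ Equality does not hold at z = 3 (the coefficients have mixed signs, so the terms do not all align in phase there).

M_tri(3) = 79; |p(3)| = 29; equality at z=3: no.


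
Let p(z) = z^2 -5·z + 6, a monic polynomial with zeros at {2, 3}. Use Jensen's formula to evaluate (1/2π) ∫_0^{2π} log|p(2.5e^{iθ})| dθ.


Zeros: 2, 3; r = 2.5.
Inside |z| < r: 2. Outside (|z| ≥ r): 3.
p(0) = 6, so log|p(0)| = log(6) = 1.7918.
Apply Jensen: I(r) = log|p(0)| + Σ_k log(r/|z_k|), summed over zeros inside |z| < r.
  log(r/|z_k|) for z_k = 2: log(2.5/2) = 0.2231
  Outside zeros (3) contribute nothing to the Jensen sum.
Sum over inside zeros: 0.2231.
I(r) = log|p(0)| + (inside sum) = 1.7918 + 0.2231 = 2.0149.
Note: since some zeros are outside |z| ≤ r, the simplified n·log(r) form does NOT apply — only the inside zeros contribute.

I(r) ≈ 2.0149.


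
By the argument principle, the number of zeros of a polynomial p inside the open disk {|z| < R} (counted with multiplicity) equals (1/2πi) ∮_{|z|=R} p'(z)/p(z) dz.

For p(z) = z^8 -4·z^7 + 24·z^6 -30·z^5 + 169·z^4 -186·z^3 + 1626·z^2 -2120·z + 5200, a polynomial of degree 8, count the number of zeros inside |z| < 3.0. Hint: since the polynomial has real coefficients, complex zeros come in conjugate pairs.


The zeros of p are: (-2 + 2i), (-2 - 2i), (2 + 3i), (2 - 3i), (1 + 2i), (1 - 2i), (1 + 3i), (1 - 3i).
Their magnitudes are: 2.828, 2.828, 3.606, 3.606, 2.236, 2.236, 3.162, 3.162.
Zeros with |z| < R = 3.0: (-2 + 2i), (-2 - 2i), (1 + 2i), (1 - 2i).
Count = 4.
By the argument principle, (1/2πi) ∮_{|z|=R} p'(z)/p(z) dz equals exactly this count.

Number of zeros inside |z| < 3.0: 4.


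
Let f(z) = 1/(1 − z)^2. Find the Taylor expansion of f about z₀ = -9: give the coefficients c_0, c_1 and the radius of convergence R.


Let w = z − z₀, so z = z₀ + w.
Then 1 − z = 1 − (z₀ + w) = (1 − z₀) − w = 10 − w.
f(z) = 1/(10 − w)^2 = (1/(10)^2) · (1 − w/(10))^{−2}.
By the binomial series (1−u)^{−2} = Σ_{n≥0} C(n+1, 1) u^n for |u|<1, with u = w/(10):
  c_n = C(n+1, 1) / (10)^(n+2).
  c_0 = 1/(10)^2 = 1/100.
  c_1 = 2/(10)^3 = 1/500.
The series is valid for |w/d| < 1, i.e. |z − z₀| < |d|.
Radius of convergence: R = |1 − z₀| = |10| = 10 (distance from z₀ to the singularity z = 1).

c_0 = 1/100, c_1 = 1/500; R = 10.


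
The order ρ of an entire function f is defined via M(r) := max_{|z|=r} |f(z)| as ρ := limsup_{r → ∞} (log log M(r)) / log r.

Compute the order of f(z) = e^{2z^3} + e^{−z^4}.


Each summand is entire of order 3 and 4 respectively (as in the single-exponential case). The order of a sum is at most the max of the orders, so ρ ≤ 4. For the lower bound: on |z|=r choose arg z so that -1z^4 is real positive; then |e^{-1z^4}| = e^{1r^4} while |e^{2z^3}| ≤ e^{2r^3} = o(e^{1r^4}). So |f| ≥ e^{1r^4}(1 − o(1)) and ρ ≥ 4. Hence ρ = max(3, 4) = 4.
Therefore ρ = 4.

Order ρ = 4.


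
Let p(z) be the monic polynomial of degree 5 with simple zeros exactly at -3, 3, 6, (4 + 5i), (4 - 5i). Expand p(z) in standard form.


The polynomial is p(z) = ∏_{α ∈ S} (z − α), where S = {-3, 3, 6, (4 + 5i), (4 - 5i)}.
Expanding the product yields: p(z) = z^5 -14·z^4 + 80·z^3 -120·z^2 -801·z + 2214.
Note conjugate pairs combine to real quadratics: (z − (4+5i))(z − (4−5i)) = z² − 8z + 41.
The resulting polynomial has degree 5 and real coefficients as required.

p(z) = z^5 -14·z^4 + 80·z^3 -120·z^2 -801·z + 2214.


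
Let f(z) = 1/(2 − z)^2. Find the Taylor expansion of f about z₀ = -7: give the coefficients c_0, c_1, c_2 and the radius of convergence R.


Let w = z − z₀, so z = z₀ + w.
Then 2 − z = 2 − (z₀ + w) = (2 − z₀) − w = 9 − w.
f(z) = 1/(9 − w)^2 = (1/(9)^2) · (1 − w/(9))^{−2}.
By the binomial series (1−u)^{−2} = Σ_{n≥0} C(n+1, 1) u^n for |u|<1, with u = w/(9):
  c_n = C(n+1, 1) / (9)^(n+2).
  c_0 = 1/(9)^2 = 1/81.
  c_1 = 2/(9)^3 = 2/729.
  c_2 = 3/(9)^4 = 1/2187.
The series is valid for |w/d| < 1, i.e. |z − z₀| < |d|.
Radius of convergence: R = |2 − z₀| = |9| = 9 (distance from z₀ to the singularity z = 2).

c_0 = 1/81, c_1 = 2/729, c_2 = 1/2187; R = 9.


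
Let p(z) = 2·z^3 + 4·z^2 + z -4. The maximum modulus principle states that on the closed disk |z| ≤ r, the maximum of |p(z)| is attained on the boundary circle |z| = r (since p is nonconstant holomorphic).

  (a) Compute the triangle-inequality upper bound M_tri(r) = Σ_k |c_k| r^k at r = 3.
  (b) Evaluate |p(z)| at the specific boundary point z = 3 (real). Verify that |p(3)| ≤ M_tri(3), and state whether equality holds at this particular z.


Coefficients: c_0 = -4, c_1 = 1, c_2 = 4, c_3 = 2. Radius r = 3.
Part (a). Triangle bound: M_tri(r) = Σ_k |c_k| r^k
  = |-4|·3^0 + |1|·3^1 + |4|·3^2 + |2|·3^3
  = 4 + 3 + 36 + 54 = 97.
This bounds M(r) := max_{|z|=r} |p(z)| from above; equality holds iff all terms c_k z^k can be made to align in phase at a single z on |z|=r.
Part (b). At z = 3 (real, on the circle |z| = r):
  p(3) = (-4)·3^0 + (1)·3^1 + (4)·3^2 + (2)·3^3 = 89.
  |p(3)| = 89.
Check: |p(3)| = 89 ≤ 97 = M_tri(3). ✓ Equality does not hold at z = 3 (the coefficients have mixed signs, so the terms do not all align in phase there).

M_tri(3) = 97; |p(3)| = 89; equality at z=3: no.


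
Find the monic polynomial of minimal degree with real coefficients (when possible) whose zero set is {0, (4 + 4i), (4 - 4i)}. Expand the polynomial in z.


The polynomial is p(z) = ∏_{α ∈ S} (z − α), where S = {0, (4 + 4i), (4 - 4i)}.
Expanding the product yields: p(z) = z^3 -8·z^2 + 32·z.
Note conjugate pairs combine to real quadratics: (z − (4+4i))(z − (4−4i)) = z² − 8z + 32.
The resulting polynomial has degree 3 and real coefficients as required.

p(z) = z^3 -8·z^2 + 32·z.


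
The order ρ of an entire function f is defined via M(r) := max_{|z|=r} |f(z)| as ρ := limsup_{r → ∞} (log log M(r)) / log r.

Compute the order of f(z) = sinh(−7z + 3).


sinh(w) is a linear combination of e^{iw} and e^{−iw} (or e^w, e^{−w} in the hyperbolic case), so |sinh(w)| ≤ e^{|w|}. With w = −7z + 3, |w| ≤ 7|z| + 3 = 7r + 3 on |z| = r, giving M(r) ≤ e^{7r + 3}, so ρ ≤ 1. On a suitable ray (z = it for sin/cos; z = t for sinh/cosh, t real → ∞), |sinh(−7z + 3)| grows like e^{7|t|}/2, so ρ ≥ 1. Hence ρ = 1.
Therefore ρ = 1.

Order ρ = 1.


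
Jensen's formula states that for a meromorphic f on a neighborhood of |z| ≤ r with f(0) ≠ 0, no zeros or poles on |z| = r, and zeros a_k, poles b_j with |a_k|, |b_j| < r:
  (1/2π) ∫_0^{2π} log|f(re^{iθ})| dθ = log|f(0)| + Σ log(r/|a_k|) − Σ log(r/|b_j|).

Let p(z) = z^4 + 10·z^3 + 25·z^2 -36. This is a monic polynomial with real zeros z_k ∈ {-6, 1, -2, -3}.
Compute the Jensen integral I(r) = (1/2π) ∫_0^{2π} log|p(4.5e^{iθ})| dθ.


Zeros: -6, -3, -2, 1; r = 4.5.
Inside |z| < r: -3, -2, 1. Outside (|z| ≥ r): -6.
p(0) = -36, so log|p(0)| = log(36) = 3.5835.
Apply Jensen: I(r) = log|p(0)| + Σ_k log(r/|z_k|), summed over zeros inside |z| < r.
  log(r/|z_k|) for z_k = 1: log(4.5/1) = 1.5041
  log(r/|z_k|) for z_k = -2: log(4.5/2) = 0.8109
  log(r/|z_k|) for z_k = -3: log(4.5/3) = 0.4055
  Outside zeros (-6) contribute nothing to the Jensen sum.
Sum over inside zeros: 2.7205.
I(r) = log|p(0)| + (inside sum) = 3.5835 + 2.7205 = 6.3040.
Note: since some zeros are outside |z| ≤ r, the simplified n·log(r) form does NOT apply — only the inside zeros contribute.

I(r) ≈ 6.3040.


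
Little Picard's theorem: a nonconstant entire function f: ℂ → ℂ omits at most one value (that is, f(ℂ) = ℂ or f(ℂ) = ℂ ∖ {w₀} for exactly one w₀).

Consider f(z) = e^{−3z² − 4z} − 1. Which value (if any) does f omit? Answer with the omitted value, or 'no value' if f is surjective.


Little Picard bounds the complement of f(ℂ) to at most one point.
The exponent g(z) = −3z² − 4z is a nonconstant polynomial, hence surjective onto ℂ. So e^{g(z)} takes every value in {e^w : w ∈ ℂ} = ℂ ∖ {0}. Adding -1 shifts the range to ℂ ∖ {-1}. f omits exactly -1.

Omitted value: -1.


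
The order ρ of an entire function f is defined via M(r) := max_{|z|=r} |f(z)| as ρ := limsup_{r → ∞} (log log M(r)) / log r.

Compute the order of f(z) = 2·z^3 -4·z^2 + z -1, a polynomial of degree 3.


|f(z)| ≤ Σ|c_k|·r^k = O(r^3) as r → ∞. Polynomial growth is O(e^{r^ε}) for every ε > 0 (since r^3/e^{r^ε} → 0), so ρ ≤ ε for all ε > 0, i.e. ρ = 0. Every nonconstant polynomial has order 0.
Therefore ρ = 0.

Order ρ = 0.


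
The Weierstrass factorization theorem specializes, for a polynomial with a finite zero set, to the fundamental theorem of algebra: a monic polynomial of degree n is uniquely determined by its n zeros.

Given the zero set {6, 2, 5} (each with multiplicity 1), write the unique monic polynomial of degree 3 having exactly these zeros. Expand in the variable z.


The polynomial is p(z) = ∏_{α ∈ S} (z − α), where S = {6, 2, 5}.
Expanding the product yields: p(z) = z^3 -13·z^2 + 52·z -60.
The resulting polynomial has degree 3 and real coefficients as required.

p(z) = z^3 -13·z^2 + 52·z -60.


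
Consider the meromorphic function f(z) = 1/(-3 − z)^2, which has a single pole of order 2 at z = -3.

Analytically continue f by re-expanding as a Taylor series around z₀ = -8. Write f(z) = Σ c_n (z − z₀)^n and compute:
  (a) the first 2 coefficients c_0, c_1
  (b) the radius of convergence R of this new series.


Let w = z − z₀, so z = z₀ + w.
Then -3 − z = -3 − (z₀ + w) = (-3 − z₀) − w = 5 − w.
f(z) = 1/(5 − w)^2 = (1/(5)^2) · (1 − w/(5))^{−2}.
By the binomial series (1−u)^{−2} = Σ_{n≥0} C(n+1, 1) u^n for |u|<1, with u = w/(5):
  c_n = C(n+1, 1) / (5)^(n+2).
  c_0 = 1/(5)^2 = 1/25.
  c_1 = 2/(5)^3 = 2/125.
The series is valid for |w/d| < 1, i.e. |z − z₀| < |d|.
Radius of convergence: R = |-3 − z₀| = |5| = 5 (distance from z₀ to the singularity z = -3).

c_0 = 1/25, c_1 = 2/125; R = 5.


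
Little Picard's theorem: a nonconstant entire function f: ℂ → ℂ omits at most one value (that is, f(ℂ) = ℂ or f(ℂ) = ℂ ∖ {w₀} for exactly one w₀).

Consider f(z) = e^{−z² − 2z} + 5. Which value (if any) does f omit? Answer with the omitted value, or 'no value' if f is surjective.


Little Picard bounds the complement of f(ℂ) to at most one point.
The exponent g(z) = −z² − 2z is a nonconstant polynomial, hence surjective onto ℂ. So e^{g(z)} takes every value in {e^w : w ∈ ℂ} = ℂ ∖ {0}. Adding 5 shifts the range to ℂ ∖ {5}. f omits exactly 5.

Omitted value: 5.


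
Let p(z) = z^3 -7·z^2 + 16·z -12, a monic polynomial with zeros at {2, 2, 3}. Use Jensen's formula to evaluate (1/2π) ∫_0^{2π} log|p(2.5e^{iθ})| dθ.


Zeros: 2, 2, 3; r = 2.5.
Inside |z| < r: 2, 2. Outside (|z| ≥ r): 3.
p(0) = -12, so log|p(0)| = log(12) = 2.4849.
Apply Jensen: I(r) = log|p(0)| + Σ_k log(r/|z_k|), summed over zeros inside |z| < r.
  log(r/|z_k|) for z_k = 2: log(2.5/2) = 0.2231
  log(r/|z_k|) for z_k = 2: log(2.5/2) = 0.2231
  Outside zeros (3) contribute nothing to the Jensen sum.
Sum over inside zeros: 0.4463.
I(r) = log|p(0)| + (inside sum) = 2.4849 + 0.4463 = 2.9312.
Note: since some zeros are outside |z| ≤ r, the simplified n·log(r) form does NOT apply — only the inside zeros contribute.

I(r) ≈ 2.9312.


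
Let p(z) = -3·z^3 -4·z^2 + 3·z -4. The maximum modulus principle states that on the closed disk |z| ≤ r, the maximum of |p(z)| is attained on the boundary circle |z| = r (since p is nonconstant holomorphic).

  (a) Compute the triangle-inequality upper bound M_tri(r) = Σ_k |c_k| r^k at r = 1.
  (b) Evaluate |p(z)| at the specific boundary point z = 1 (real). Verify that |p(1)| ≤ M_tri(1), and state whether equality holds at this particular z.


Coefficients: c_0 = -4, c_1 = 3, c_2 = -4, c_3 = -3. Radius r = 1.
Part (a). Triangle bound: M_tri(r) = Σ_k |c_k| r^k
  = |-4|·1^0 + |3|·1^1 + |-4|·1^2 + |-3|·1^3
  = 4 + 3 + 4 + 3 = 14.
This bounds M(r) := max_{|z|=r} |p(z)| from above; equality holds iff all terms c_k z^k can be made to align in phase at a single z on |z|=r.
Part (b). At z = 1 (real, on the circle |z| = r):
  p(1) = (-4)·1^0 + (3)·1^1 + (-4)·1^2 + (-3)·1^3 = -8.
  |p(1)| = 8.
Check: |p(1)| = 8 ≤ 14 = M_tri(1). ✓ Equality does not hold at z = 1 (the coefficients have mixed signs, so the terms do not all align in phase there).

M_tri(1) = 14; |p(1)| = 8; equality at z=1: no.


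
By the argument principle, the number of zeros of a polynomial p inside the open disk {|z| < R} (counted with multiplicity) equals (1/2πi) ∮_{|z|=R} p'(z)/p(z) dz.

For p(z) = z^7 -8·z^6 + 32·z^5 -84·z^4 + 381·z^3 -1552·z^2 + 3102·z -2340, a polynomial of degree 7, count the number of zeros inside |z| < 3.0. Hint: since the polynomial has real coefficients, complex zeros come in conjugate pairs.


The zeros of p are: (3 + 3i), (3 - 3i), (-2 + 3i), (-2 - 3i), 2, (2 + 1i), (2 - 1i).
Their magnitudes are: 4.243, 4.243, 3.606, 3.606, 2, 2.236, 2.236.
Zeros with |z| < R = 3.0: 2, (2 + 1i), (2 - 1i).
Count = 3.
By the argument principle, (1/2πi) ∮_{|z|=R} p'(z)/p(z) dz equals exactly this count.

Number of zeros inside |z| < 3.0: 3.


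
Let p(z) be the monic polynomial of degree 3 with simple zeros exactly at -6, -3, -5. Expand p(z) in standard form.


The polynomial is p(z) = ∏_{α ∈ S} (z − α), where S = {-6, -3, -5}.
Expanding the product yields: p(z) = z^3 + 14·z^2 + 63·z + 90.
The resulting polynomial has degree 3 and real coefficients as required.

p(z) = z^3 + 14·z^2 + 63·z + 90.


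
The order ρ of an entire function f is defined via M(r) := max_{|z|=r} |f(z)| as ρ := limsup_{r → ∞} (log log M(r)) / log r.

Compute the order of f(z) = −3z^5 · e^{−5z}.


M(r) = max_{|z|=r} |-3|·|z|^5·|e^{−5z}| = 3·r^5 · e^{5r^1} (the factors attain their maxima compatibly on |z|=r). Then log M(r) = log 3 + 5·log r + 5r^1, dominated by the last term, so log log M(r) ~ 1·log r. The polynomial factor -3z^5 contributes only a log r term and does not affect the order. ρ = 1.
Therefore ρ = 1.

Order ρ = 1.


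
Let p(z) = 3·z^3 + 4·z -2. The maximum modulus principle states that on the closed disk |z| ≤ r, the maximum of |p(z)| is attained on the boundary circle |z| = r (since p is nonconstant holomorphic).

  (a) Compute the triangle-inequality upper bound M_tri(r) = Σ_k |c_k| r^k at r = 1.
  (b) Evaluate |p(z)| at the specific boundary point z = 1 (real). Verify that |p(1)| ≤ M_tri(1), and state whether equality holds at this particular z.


Coefficients: c_0 = -2, c_1 = 4, c_2 = 0, c_3 = 3. Radius r = 1.
Part (a). Triangle bound: M_tri(r) = Σ_k |c_k| r^k
  = |-2|·1^0 + |4|·1^1 + |0|·1^2 + |3|·1^3
  = 2 + 4 + 0 + 3 = 9.
This bounds M(r) := max_{|z|=r} |p(z)| from above; equality holds iff all terms c_k z^k can be made to align in phase at a single z on |z|=r.
Part (b). At z = 1 (real, on the circle |z| = r):
  p(1) = (-2)·1^0 + (4)·1^1 + (0)·1^2 + (3)·1^3 = 5.
  |p(1)| = 5.
Check: |p(1)| = 5 ≤ 9 = M_tri(1). ✓ Equality does not hold at z = 1 (the coefficients have mixed signs, so the terms do not all align in phase there).

M_tri(1) = 9; |p(1)| = 5; equality at z=1: no.


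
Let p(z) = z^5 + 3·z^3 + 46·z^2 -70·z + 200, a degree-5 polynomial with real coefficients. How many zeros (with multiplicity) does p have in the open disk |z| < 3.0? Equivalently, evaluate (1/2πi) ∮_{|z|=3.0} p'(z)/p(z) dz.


The zeros of p are: (1 + 3i), (1 - 3i), (1 + 2i), (1 - 2i), -4.
Their magnitudes are: 3.162, 3.162, 2.236, 2.236, 4.
Zeros with |z| < R = 3.0: (1 + 2i), (1 - 2i).
Count = 2.
By the argument principle, (1/2πi) ∮_{|z|=R} p'(z)/p(z) dz equals exactly this count.

Number of zeros inside |z| < 3.0: 2.


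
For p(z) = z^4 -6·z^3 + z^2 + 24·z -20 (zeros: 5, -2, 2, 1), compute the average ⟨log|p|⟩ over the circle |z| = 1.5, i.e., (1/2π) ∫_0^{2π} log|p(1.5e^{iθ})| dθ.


Zeros: -2, 1, 2, 5; r = 1.5.
Inside |z| < r: 1. Outside (|z| ≥ r): -2, 2, 5.
p(0) = -20, so log|p(0)| = log(20) = 2.9957.
Apply Jensen: I(r) = log|p(0)| + Σ_k log(r/|z_k|), summed over zeros inside |z| < r.
  log(r/|z_k|) for z_k = 1: log(1.5/1) = 0.4055
  Outside zeros (-2, 2, 5) contribute nothing to the Jensen sum.
Sum over inside zeros: 0.4055.
I(r) = log|p(0)| + (inside sum) = 2.9957 + 0.4055 = 3.4012.
Note: since some zeros are outside |z| ≤ r, the simplified n·log(r) form does NOT apply — only the inside zeros contribute.

I(r) ≈ 3.4012.


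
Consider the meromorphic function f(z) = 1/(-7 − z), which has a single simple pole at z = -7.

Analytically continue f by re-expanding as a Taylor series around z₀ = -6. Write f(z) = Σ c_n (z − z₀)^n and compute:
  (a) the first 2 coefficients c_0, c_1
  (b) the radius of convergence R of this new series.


Let w = z − z₀, so z = z₀ + w.
Then -7 − z = -7 − (z₀ + w) = (-7 − z₀) − w = -1 − w.
f(z) = 1/(-1 − w) = (1/(-1)) · 1/(1 − w/(-1)) = Σ_{n≥0} w^n / (-1)^(n+1).
So c_n = 1/(-1)^(n+1):
  c_0 = 1/(-1)^1 = -1.
  c_1 = 1/(-1)^2 = 1.
The series is valid for |w/d| < 1, i.e. |z − z₀| < |d|.
Radius of convergence: R = |-7 − z₀| = |-1| = 1 (distance from z₀ to the singularity z = -7).

c_0 = -1, c_1 = 1; R = 1.


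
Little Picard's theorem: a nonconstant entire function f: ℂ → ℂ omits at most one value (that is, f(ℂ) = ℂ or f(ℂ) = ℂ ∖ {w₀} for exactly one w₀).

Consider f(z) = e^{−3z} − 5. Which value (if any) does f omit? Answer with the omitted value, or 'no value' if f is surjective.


Little Picard bounds the complement of f(ℂ) to at most one point.
e^{−3z} is never zero on ℂ, so 1·e^{−3z} takes every value in ℂ ∖ {0}. Adding -5 shifts the range to ℂ ∖ {-5}. Thus f omits exactly the value -5.

Omitted value: -5.


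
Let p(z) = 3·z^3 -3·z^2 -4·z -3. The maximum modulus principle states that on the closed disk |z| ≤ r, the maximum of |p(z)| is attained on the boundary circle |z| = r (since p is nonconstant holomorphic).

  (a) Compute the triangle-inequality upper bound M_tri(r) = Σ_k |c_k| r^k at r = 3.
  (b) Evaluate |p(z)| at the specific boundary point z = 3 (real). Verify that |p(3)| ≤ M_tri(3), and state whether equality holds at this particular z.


Coefficients: c_0 = -3, c_1 = -4, c_2 = -3, c_3 = 3. Radius r = 3.
Part (a). Triangle bound: M_tri(r) = Σ_k |c_k| r^k
  = |-3|·3^0 + |-4|·3^1 + |-3|·3^2 + |3|·3^3
  = 3 + 12 + 27 + 81 = 123.
This bounds M(r) := max_{|z|=r} |p(z)| from above; equality holds iff all terms c_k z^k can be made to align in phase at a single z on |z|=r.
Part (b). At z = 3 (real, on the circle |z| = r):
  p(3) = (-3)·3^0 + (-4)·3^1 + (-3)·3^2 + (3)·3^3 = 39.
  |p(3)| = 39.
Check: |p(3)| = 39 ≤ 123 = M_tri(3). ✓ Equality does not hold at z = 3 (the coefficients have mixed signs, so the terms do not all align in phase there).

M_tri(3) = 123; |p(3)| = 39; equality at z=3: no.


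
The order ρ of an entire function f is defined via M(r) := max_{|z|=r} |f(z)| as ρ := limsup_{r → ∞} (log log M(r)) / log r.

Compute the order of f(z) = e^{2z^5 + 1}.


|e^{2z^5 + 1}| = e^{Re(2·z^5) + 1} ≤ e^{2|z|^5 + 1} = e^{2r^5 + 1} on |z| = r, so ρ ≤ 5. Choosing z on |z|=r so that 2·z^5 is real positive (always possible by picking arg z appropriately) gives |f(z)| = e^{2r^5 + 1}, matching the bound. The additive constant 1 does not affect log log M(r) ~ 5·log r. Hence ρ = 5.
Therefore ρ = 5.

Order ρ = 5.


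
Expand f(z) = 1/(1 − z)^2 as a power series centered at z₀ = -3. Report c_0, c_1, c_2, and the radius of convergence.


Let w = z − z₀, so z = z₀ + w.
Then 1 − z = 1 − (z₀ + w) = (1 − z₀) − w = 4 − w.
f(z) = 1/(4 − w)^2 = (1/(4)^2) · (1 − w/(4))^{−2}.
By the binomial series (1−u)^{−2} = Σ_{n≥0} C(n+1, 1) u^n for |u|<1, with u = w/(4):
  c_n = C(n+1, 1) / (4)^(n+2).
  c_0 = 1/(4)^2 = 1/16.
  c_1 = 2/(4)^3 = 1/32.
  c_2 = 3/(4)^4 = 3/256.
The series is valid for |w/d| < 1, i.e. |z − z₀| < |d|.
Radius of convergence: R = |1 − z₀| = |4| = 4 (distance from z₀ to the singularity z = 1).

c_0 = 1/16, c_1 = 1/32, c_2 = 3/256; R = 4.


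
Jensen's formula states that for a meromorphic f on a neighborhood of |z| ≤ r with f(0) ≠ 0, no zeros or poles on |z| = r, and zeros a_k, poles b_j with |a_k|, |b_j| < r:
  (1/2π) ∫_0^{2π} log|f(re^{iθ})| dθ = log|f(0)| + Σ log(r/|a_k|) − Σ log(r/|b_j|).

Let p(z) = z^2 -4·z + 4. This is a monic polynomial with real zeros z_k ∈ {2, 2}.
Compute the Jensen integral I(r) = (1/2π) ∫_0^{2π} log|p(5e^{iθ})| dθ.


Zeros: 2, 2; r = 5.
Inside |z| < r: 2, 2. Outside (|z| ≥ r): ∅.
p(0) = 4, so log|p(0)| = log(4) = 1.3863.
Apply Jensen: I(r) = log|p(0)| + Σ_k log(r/|z_k|), summed over zeros inside |z| < r.
  log(r/|z_k|) for z_k = 2: log(5/2) = 0.9163
  log(r/|z_k|) for z_k = 2: log(5/2) = 0.9163
Sum over inside zeros: 1.8326.
I(r) = log|p(0)| + (inside sum) = 1.3863 + 1.8326 = 3.2189.
Closed form (all zeros inside, monic): I(r) = n·log(r) = 2·log(5) = 3.2189. ✓

I(r) ≈ 3.2189.


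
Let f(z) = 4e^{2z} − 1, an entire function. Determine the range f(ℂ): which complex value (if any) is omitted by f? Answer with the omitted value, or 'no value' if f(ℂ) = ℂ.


Little Picard bounds the complement of f(ℂ) to at most one point.
e^{2z} is never zero on ℂ, so 4·e^{2z} takes every value in ℂ ∖ {0}. Adding -1 shifts the range to ℂ ∖ {-1}. Thus f omits exactly the value -1.

Omitted value: -1.


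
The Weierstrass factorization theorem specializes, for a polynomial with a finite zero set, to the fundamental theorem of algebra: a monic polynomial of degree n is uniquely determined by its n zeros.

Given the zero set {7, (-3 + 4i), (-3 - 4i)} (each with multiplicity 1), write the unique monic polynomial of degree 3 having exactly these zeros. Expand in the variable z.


The polynomial is p(z) = ∏_{α ∈ S} (z − α), where S = {7, (-3 + 4i), (-3 - 4i)}.
Expanding the product yields: p(z) = z^3 -z^2 -17·z -175.
Note conjugate pairs combine to real quadratics: (z − (-3+4i))(z − (-3−4i)) = z² + 6z + 25.
The resulting polynomial has degree 3 and real coefficients as required.

p(z) = z^3 -z^2 -17·z -175.


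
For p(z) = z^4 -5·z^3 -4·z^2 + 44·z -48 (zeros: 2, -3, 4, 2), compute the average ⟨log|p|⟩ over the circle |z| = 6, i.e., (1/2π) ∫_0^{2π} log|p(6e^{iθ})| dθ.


Zeros: -3, 2, 2, 4; r = 6.
Inside |z| < r: -3, 2, 2, 4. Outside (|z| ≥ r): ∅.
p(0) = -48, so log|p(0)| = log(48) = 3.8712.
Apply Jensen: I(r) = log|p(0)| + Σ_k log(r/|z_k|), summed over zeros inside |z| < r.
  log(r/|z_k|) for z_k = 2: log(6/2) = 1.0986
  log(r/|z_k|) for z_k = -3: log(6/3) = 0.6931
  log(r/|z_k|) for z_k = 4: log(6/4) = 0.4055
  log(r/|z_k|) for z_k = 2: log(6/2) = 1.0986
Sum over inside zeros: 3.2958.
I(r) = log|p(0)| + (inside sum) = 3.8712 + 3.2958 = 7.1670.
Closed form (all zeros inside, monic): I(r) = n·log(r) = 4·log(6) = 7.1670. ✓

I(r) ≈ 7.1670.


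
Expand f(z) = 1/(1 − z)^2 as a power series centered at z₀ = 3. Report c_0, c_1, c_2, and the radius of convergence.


Let w = z − z₀, so z = z₀ + w.
Then 1 − z = 1 − (z₀ + w) = (1 − z₀) − w = -2 − w.
f(z) = 1/(-2 − w)^2 = (1/(-2)^2) · (1 − w/(-2))^{−2}.
By the binomial series (1−u)^{−2} = Σ_{n≥0} C(n+1, 1) u^n for |u|<1, with u = w/(-2):
  c_n = C(n+1, 1) / (-2)^(n+2).
  c_0 = 1/(-2)^2 = 1/4.
  c_1 = 2/(-2)^3 = -1/4.
  c_2 = 3/(-2)^4 = 3/16.
The series is valid for |w/d| < 1, i.e. |z − z₀| < |d|.
Radius of convergence: R = |1 − z₀| = |-2| = 2 (distance from z₀ to the singularity z = 1).

c_0 = 1/4, c_1 = -1/4, c_2 = 3/16; R = 2.


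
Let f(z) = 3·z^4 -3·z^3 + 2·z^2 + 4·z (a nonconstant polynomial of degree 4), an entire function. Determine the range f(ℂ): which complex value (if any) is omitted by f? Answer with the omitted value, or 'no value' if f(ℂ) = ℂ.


Little Picard bounds the complement of f(ℂ) to at most one point.
For every w ∈ ℂ, the equation p(z) − w = 0 is a nonconstant polynomial in z and hence has at least one root by the fundamental theorem of algebra. So p is surjective onto ℂ, omitting no value.

Omitted value: no value.
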